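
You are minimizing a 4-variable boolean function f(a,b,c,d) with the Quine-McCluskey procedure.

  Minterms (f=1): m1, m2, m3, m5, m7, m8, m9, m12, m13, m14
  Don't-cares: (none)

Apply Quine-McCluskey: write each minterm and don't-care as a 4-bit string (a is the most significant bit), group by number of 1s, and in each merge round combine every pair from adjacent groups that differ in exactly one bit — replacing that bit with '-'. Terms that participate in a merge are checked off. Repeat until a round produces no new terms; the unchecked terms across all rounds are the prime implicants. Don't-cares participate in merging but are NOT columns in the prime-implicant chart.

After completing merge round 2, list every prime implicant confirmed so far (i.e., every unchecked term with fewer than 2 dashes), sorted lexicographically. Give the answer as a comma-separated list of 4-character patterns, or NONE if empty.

[col 0] 0001*, 0010*, 0011*, 0101*, 0111*, 1000*, 1001*, 1100*, 1101*, 1110*
[col 1] -001*, -101*, 0-01*, 0-11*, 00-1*, 001-, 01-1*, 1-00*, 1-01*, 100-*, 11-0, 110-*
[col 2] --01, 0--1, 1-0-
Prime implicants: --01, 0--1, 001-, 1-0-, 11-0

001-, 11-0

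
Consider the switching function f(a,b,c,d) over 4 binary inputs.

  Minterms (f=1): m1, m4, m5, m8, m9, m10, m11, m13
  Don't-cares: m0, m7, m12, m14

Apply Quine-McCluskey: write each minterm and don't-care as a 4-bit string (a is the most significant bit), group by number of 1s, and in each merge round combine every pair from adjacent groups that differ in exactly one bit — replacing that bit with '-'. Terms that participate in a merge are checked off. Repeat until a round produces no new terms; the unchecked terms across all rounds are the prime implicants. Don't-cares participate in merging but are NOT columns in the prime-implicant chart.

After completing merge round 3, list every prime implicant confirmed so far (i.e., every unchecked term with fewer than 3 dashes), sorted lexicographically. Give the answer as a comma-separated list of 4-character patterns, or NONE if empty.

01-1, 1--0, 10--

[col 0] 0000*, 0001*, 0100*, 0101*, 0111*, 1000*, 1001*, 1010*, 1011*, 1100*, 1101*, 1110*
[col 1] -000*, -001*, -100*, -101*, 0-00*, 0-01*, 000-*, 01-1, 010-*, 1-00*, 1-01*, 1-10*, 10-0*, 10-1*, 100-*, 101-*, 11-0*, 110-*
[col 2] --00*, --01*, -00-*, -10-*, 0-0-*, 1--0, 1-0-*, 10--
[col 3] --0-
Prime implicants: --0-, 01-1, 1--0, 10--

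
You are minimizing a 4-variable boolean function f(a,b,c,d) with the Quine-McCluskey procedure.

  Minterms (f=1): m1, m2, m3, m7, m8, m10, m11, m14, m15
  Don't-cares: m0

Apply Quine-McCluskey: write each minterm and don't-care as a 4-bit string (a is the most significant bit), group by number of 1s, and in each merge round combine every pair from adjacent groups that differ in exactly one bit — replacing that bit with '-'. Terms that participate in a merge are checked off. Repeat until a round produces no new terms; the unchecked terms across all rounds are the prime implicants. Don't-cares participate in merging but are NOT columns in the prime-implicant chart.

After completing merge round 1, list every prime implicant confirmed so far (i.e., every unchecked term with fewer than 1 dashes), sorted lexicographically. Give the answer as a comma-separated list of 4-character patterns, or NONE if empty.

Round 0: 0000✓ 0001✓ 0010✓ 0011✓ 0111✓ 1000✓ 1010✓ 1011✓ 1110✓ 1111✓
Round 1: -000✓ -010✓ -011✓ -111✓ 0-11✓ 00-0✓ 00-1✓ 000-✓ 001-✓ 1-10✓ 1-11✓ 10-0✓ 101-✓ 111-✓
Round 2: --11 -0-0 -01- 00-- 1-1-
PIs = {--11, -0-0, -01-, 00--, 1-1-}

NONE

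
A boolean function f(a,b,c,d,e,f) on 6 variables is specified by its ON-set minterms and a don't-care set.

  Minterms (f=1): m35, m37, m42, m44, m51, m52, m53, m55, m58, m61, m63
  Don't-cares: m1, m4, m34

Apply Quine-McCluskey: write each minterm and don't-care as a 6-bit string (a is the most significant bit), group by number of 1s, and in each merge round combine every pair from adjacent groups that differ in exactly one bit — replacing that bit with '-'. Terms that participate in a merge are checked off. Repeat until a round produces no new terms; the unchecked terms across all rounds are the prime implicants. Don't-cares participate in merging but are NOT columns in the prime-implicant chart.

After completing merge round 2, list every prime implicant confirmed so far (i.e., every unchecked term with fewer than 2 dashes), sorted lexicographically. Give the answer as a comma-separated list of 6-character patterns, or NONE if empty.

000001, 000100, 1-0011, 1-0101, 1-1010, 10-010, 10001-, 101100, 110-11, 11010-

Round 0: 000001 000100 100010✓ 100011✓ 100101✓ 101010✓ 101100 110011✓ 110100✓ 110101✓ 110111✓ 111010✓ 111101✓ 111111✓
Round 1: 1-0011 1-0101 1-1010 10-010 10001- 11-101✓ 11-111✓ 110-11 1101-1✓ 11010- 1111-1✓
Round 2: 11-1-1
PIs = {000001, 000100, 1-0011, 1-0101, 1-1010, 10-010, 10001-, 101100, 11-1-1, 110-11, 11010-}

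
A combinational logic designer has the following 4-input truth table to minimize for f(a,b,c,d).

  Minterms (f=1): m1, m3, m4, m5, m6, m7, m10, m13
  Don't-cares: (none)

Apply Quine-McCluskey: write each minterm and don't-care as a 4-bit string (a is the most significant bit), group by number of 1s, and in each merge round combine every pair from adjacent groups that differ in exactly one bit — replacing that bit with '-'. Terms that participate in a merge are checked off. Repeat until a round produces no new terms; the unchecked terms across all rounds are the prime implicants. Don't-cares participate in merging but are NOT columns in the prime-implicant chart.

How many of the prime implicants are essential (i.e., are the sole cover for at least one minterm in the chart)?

4

Round 0: 0001✓ 0011✓ 0100✓ 0101✓ 0110✓ 0111✓ 1010 1101✓
Round 1: -101 0-01✓ 0-11✓ 00-1✓ 01-0✓ 01-1✓ 010-✓ 011-✓
Round 2: 0--1 01--
PIs = {-101, 0--1, 01--, 1010}
Coverage chart:
  m1: 0--1 ←essential
  m3: 0--1 ←essential
  m4: 01-- ←essential
  m5: -101,0--1,01--
  m6: 01-- ←essential
  m7: 0--1,01--
  m10: 1010 ←essential
  m13: -101 ←essential
Essential: -101, 0--1, 01--, 1010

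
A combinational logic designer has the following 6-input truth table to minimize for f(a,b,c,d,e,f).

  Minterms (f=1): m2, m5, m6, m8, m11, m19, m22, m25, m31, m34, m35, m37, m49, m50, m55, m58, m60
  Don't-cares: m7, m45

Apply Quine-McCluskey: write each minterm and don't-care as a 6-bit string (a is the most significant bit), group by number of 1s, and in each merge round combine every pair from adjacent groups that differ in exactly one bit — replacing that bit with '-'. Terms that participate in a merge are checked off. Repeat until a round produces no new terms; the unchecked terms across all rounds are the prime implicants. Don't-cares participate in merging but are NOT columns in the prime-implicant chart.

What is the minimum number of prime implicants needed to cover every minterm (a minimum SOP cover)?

[col 0] 000010*, 000101*, 000110*, 000111*, 001000, 001011, 010011, 010110*, 011001, 011111, 100010*, 100011*, 100101*, 101101*, 110001, 110010*, 110111, 111010*, 111100
[col 1] -00010, -00101, 0-0110, 000-10, 0001-1, 00011-, 1-0010, 10-101, 10001-, 11-010
Prime implicants: -00010, -00101, 0-0110, 000-10, 0001-1, 00011-, 001000, 001011, 010011, 011001, 011111, 1-0010, 10-101, 10001-, 11-010, 110001, 110111, 111100
PI chart (minterm → PIs covering it):
  2 | -00010,000-10
  5 | -00101,0001-1
  6 | 0-0110,000-10,00011-
  8 | 001000  (sole → essential)
  11 | 001011  (sole → essential)
  19 | 010011  (sole → essential)
  22 | 0-0110  (sole → essential)
  25 | 011001  (sole → essential)
  31 | 011111  (sole → essential)
  34 | -00010,1-0010,10001-
  35 | 10001-  (sole → essential)
  37 | -00101,10-101
  49 | 110001  (sole → essential)
  50 | 1-0010,11-010
  55 | 110111  (sole → essential)
  58 | 11-010  (sole → essential)
  60 | 111100  (sole → essential)
Essential prime implicants: 0-0110, 001000, 001011, 010011, 011001, 011111, 10001-, 11-010, 110001, 110111, 111100
Petrick residual → -00010, -00101
Minimum SOP uses 13 PIs: b'c'd'ef' + b'c'de'f + a'c'def' + a'b'cd'e'f' + a'b'cd'ef + a'bc'd'ef + a'bcd'e'f + a'bcdef + ab'c'd'e + abd'ef' + abc'd'e'f + abc'def + abcde'f'

13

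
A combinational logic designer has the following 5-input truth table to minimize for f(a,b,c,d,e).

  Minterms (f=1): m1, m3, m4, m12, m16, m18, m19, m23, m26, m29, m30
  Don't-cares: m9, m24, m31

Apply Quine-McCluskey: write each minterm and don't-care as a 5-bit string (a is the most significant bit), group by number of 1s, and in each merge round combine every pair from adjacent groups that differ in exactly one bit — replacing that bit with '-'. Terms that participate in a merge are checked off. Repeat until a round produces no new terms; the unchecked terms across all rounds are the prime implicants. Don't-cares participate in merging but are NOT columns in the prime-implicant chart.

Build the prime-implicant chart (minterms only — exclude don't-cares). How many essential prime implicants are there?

Round 0: 00001✓ 00011✓ 00100✓ 01001✓ 01100✓ 10000✓ 10010✓ 10011✓ 10111✓ 11000✓ 11010✓ 11101✓ 11110✓ 11111✓
Round 1: -0011 0-001 0-100 000-1 1-000✓ 1-010✓ 1-111 10-11 100-0✓ 1001- 11-10 110-0✓ 111-1 1111-
Round 2: 1-0-0
PIs = {-0011, 0-001, 0-100, 000-1, 1-0-0, 1-111, 10-11, 1001-, 11-10, 111-1, 1111-}
Coverage chart:
  m1: 0-001,000-1
  m3: -0011,000-1
  m4: 0-100 ←essential
  m12: 0-100 ←essential
  m16: 1-0-0 ←essential
  m18: 1-0-0,1001-
  m19: -0011,10-11,1001-
  m23: 1-111,10-11
  m26: 1-0-0,11-10
  m29: 111-1 ←essential
  m30: 11-10,1111-
Essential: 0-100, 1-0-0, 111-1

3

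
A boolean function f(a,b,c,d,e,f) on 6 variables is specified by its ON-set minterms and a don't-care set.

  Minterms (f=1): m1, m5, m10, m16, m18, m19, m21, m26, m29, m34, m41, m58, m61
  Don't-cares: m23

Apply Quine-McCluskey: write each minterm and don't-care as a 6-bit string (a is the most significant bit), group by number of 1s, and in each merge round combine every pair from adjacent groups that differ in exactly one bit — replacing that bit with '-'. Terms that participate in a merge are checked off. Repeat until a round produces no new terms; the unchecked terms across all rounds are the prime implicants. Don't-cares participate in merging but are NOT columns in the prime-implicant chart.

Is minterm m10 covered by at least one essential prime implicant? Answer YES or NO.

YES

Round 0: 000001✓ 000101✓ 001010✓ 010000✓ 010010✓ 010011✓ 010101✓ 010111✓ 011010✓ 011101✓ 100010 101001 111010✓ 111101✓
Round 1: -11010 -11101 0-0101 0-1010 000-01 01-010 01-101 010-11 0100-0 01001- 0101-1
PIs = {-11010, -11101, 0-0101, 0-1010, 000-01, 01-010, 01-101, 010-11, 0100-0, 01001-, 0101-1, 100010, 101001}
Coverage chart:
  m1: 000-01 ←essential
  m5: 0-0101,000-01
  m10: 0-1010 ←essential
  m16: 0100-0 ←essential
  m18: 01-010,0100-0,01001-
  m19: 010-11,01001-
  m21: 0-0101,01-101,0101-1
  m26: -11010,0-1010,01-010
  m29: -11101,01-101
  m34: 100010 ←essential
  m41: 101001 ←essential
  m58: -11010 ←essential
  m61: -11101 ←essential
Essential: -11010, -11101, 0-1010, 000-01, 0100-0, 100010, 101001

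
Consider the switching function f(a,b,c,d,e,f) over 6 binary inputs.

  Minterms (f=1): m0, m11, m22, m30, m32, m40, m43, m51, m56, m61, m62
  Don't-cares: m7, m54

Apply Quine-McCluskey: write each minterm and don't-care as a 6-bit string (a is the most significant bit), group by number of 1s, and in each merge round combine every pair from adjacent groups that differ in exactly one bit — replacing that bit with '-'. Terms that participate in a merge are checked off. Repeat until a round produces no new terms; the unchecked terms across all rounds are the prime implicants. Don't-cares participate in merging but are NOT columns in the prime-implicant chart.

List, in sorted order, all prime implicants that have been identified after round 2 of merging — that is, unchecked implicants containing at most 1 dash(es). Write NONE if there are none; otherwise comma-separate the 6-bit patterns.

-00000, -01011, 000111, 1-1000, 10-000, 110011, 111101

size-2^0 implicants → 000000(✓)  000111  001011(✓)  010110(✓)  011110(✓)  100000(✓)  101000(✓)  101011(✓)  110011  110110(✓)  111000(✓)  111101  111110(✓)
size-2^1 implicants → -00000  -01011  -10110(✓)  -11110(✓)  01-110(✓)  1-1000  10-000  11-110(✓)
size-2^2 implicants → -1-110
Unchecked terms (primes): -00000, -01011, -1-110, 000111, 1-1000, 10-000, 110011, 111101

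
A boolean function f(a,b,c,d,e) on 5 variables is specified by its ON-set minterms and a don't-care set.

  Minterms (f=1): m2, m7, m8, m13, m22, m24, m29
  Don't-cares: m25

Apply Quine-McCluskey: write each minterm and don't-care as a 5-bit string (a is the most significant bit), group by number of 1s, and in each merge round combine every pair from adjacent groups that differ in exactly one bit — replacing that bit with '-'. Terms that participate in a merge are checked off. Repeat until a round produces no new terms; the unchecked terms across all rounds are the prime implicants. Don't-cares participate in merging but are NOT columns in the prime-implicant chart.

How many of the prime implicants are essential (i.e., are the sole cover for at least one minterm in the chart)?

size-2^0 implicants → 00010  00111  01000(✓)  01101(✓)  10110  11000(✓)  11001(✓)  11101(✓)
size-2^1 implicants → -1000  -1101  11-01  1100-
Unchecked terms (primes): -1000, -1101, 00010, 00111, 10110, 11-01, 1100-
Minterm coverage:
  m2 ⊆ 00010 [E]
  m7 ⊆ 00111 [E]
  m8 ⊆ -1000 [E]
  m13 ⊆ -1101 [E]
  m22 ⊆ 10110 [E]
  m24 ⊆ -1000,1100-
  m29 ⊆ -1101,11-01
E = {-1000, -1101, 00010, 00111, 10110}

5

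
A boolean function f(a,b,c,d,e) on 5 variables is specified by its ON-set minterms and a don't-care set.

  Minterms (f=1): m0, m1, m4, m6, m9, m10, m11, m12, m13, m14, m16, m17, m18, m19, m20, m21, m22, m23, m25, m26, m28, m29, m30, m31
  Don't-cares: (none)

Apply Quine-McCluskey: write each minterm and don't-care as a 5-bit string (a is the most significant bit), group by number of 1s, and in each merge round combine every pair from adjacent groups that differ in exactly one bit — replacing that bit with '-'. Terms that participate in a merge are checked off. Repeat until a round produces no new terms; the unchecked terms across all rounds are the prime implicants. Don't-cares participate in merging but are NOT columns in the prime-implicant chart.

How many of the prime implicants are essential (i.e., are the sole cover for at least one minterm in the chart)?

3

size-2^0 implicants → 00000(✓)  00001(✓)  00100(✓)  00110(✓)  01001(✓)  01010(✓)  01011(✓)  01100(✓)  01101(✓)  01110(✓)  10000(✓)  10001(✓)  10010(✓)  10011(✓)  10100(✓)  10101(✓)  10110(✓)  10111(✓)  11001(✓)  11010(✓)  11100(✓)  11101(✓)  11110(✓)  11111(✓)
size-2^1 implicants → -0000(✓)  -0001(✓)  -0100(✓)  -0110(✓)  -1001(✓)  -1010(✓)  -1100(✓)  -1101(✓)  -1110(✓)  0-001(✓)  0-100(✓)  0-110(✓)  00-00(✓)  0000-(✓)  001-0(✓)  01-01(✓)  01-10(✓)  010-1  0101-  011-0(✓)  0110-(✓)  1-001(✓)  1-010(✓)  1-100(✓)  1-101(✓)  1-110(✓)  1-111(✓)  10-00(✓)  10-01(✓)  10-10(✓)  10-11(✓)  100-0(✓)  100-1(✓)  1000-(✓)  1001-(✓)  101-0(✓)  101-1(✓)  1010-(✓)  1011-(✓)  11-01(✓)  11-10(✓)  111-0(✓)  111-1(✓)  1110-(✓)  1111-(✓)
size-2^2 implicants → --001  --100(✓)  --110(✓)  -0-00  -000-  -01-0(✓)  -1-01  -1-10  -11-0(✓)  -110-  0-1-0(✓)  1--01  1--10  1-1-0(✓)  1-1-1(✓)  1-10-(✓)  1-11-(✓)  10--0(✓)  10--1(✓)  10-0-(✓)  10-1-(✓)  100--(✓)  101--(✓)  111--(✓)
size-2^3 implicants → --1-0  1-1--  10---
Unchecked terms (primes): --001, --1-0, -0-00, -000-, -1-01, -1-10, -110-, 010-1, 0101-, 1--01, 1--10, 1-1--, 10---
Minterm coverage:
  m0 ⊆ -0-00,-000-
  m1 ⊆ --001,-000-
  m4 ⊆ --1-0,-0-00
  m6 ⊆ --1-0 [E]
  m9 ⊆ --001,-1-01,010-1
  m10 ⊆ -1-10,0101-
  m11 ⊆ 010-1,0101-
  m12 ⊆ --1-0,-110-
  m13 ⊆ -1-01,-110-
  m14 ⊆ --1-0,-1-10
  m16 ⊆ -0-00,-000-,10---
  m17 ⊆ --001,-000-,1--01,10---
  m18 ⊆ 1--10,10---
  m19 ⊆ 10--- [E]
  m20 ⊆ --1-0,-0-00,1-1--,10---
  m21 ⊆ 1--01,1-1--,10---
  m22 ⊆ --1-0,1--10,1-1--,10---
  m23 ⊆ 1-1--,10---
  m25 ⊆ --001,-1-01,1--01
  m26 ⊆ -1-10,1--10
  m28 ⊆ --1-0,-110-,1-1--
  m29 ⊆ -1-01,-110-,1--01,1-1--
  m30 ⊆ --1-0,-1-10,1--10,1-1--
  m31 ⊆ 1-1-- [E]
E = {--1-0, 1-1--, 10---}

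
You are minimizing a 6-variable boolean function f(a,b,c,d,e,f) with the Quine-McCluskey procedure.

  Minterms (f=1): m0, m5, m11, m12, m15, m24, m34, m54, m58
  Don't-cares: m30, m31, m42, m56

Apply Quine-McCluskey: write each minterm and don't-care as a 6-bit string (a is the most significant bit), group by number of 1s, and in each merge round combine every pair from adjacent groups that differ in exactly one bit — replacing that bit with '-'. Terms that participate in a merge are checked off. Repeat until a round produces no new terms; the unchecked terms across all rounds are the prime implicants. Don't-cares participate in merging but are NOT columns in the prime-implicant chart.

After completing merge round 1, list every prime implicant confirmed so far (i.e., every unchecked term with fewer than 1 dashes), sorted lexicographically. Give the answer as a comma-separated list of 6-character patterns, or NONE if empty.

000000, 000101, 001100, 110110

size-2^0 implicants → 000000  000101  001011(✓)  001100  001111(✓)  011000(✓)  011110(✓)  011111(✓)  100010(✓)  101010(✓)  110110  111000(✓)  111010(✓)
size-2^1 implicants → -11000  0-1111  001-11  01111-  1-1010  10-010  1110-0
Unchecked terms (primes): -11000, 0-1111, 000000, 000101, 001-11, 001100, 01111-, 1-1010, 10-010, 110110, 1110-0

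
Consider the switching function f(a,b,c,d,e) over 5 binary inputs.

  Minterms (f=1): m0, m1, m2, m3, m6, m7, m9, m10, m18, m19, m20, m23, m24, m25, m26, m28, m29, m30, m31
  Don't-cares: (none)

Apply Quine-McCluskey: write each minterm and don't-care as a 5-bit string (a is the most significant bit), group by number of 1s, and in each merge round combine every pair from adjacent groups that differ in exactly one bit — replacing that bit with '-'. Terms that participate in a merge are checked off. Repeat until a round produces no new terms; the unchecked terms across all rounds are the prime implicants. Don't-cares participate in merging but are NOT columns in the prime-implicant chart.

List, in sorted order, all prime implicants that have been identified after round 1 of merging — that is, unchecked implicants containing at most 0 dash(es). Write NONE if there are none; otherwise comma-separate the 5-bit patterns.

Round 0: 00000✓ 00001✓ 00010✓ 00011✓ 00110✓ 00111✓ 01001✓ 01010✓ 10010✓ 10011✓ 10100✓ 10111✓ 11000✓ 11001✓ 11010✓ 11100✓ 11101✓ 11110✓ 11111✓
Round 1: -0010✓ -0011✓ -0111✓ -1001 -1010✓ 0-001 0-010✓ 00-10✓ 00-11✓ 000-0✓ 000-1✓ 0000-✓ 0001-✓ 0011-✓ 1-010✓ 1-100 1-111 10-11✓ 1001-✓ 11-00✓ 11-01✓ 11-10✓ 110-0✓ 1100-✓ 111-0✓ 111-1✓ 1110-✓ 1111-✓
Round 2: --010 -0-11 -001- 00-1- 000-- 11--0 11-0- 111--
PIs = {--010, -0-11, -001-, -1001, 0-001, 00-1-, 000--, 1-100, 1-111, 11--0, 11-0-, 111--}

NONE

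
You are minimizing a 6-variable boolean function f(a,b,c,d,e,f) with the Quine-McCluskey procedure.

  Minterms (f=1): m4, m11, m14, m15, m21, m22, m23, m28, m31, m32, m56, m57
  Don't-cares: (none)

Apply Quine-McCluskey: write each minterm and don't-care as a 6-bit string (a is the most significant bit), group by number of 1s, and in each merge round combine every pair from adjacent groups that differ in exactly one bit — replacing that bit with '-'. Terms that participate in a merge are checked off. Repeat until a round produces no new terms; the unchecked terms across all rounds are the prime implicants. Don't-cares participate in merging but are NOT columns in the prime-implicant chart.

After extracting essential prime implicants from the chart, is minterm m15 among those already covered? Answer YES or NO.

YES

size-2^0 implicants → 000100  001011(✓)  001110(✓)  001111(✓)  010101(✓)  010110(✓)  010111(✓)  011100  011111(✓)  100000  111000(✓)  111001(✓)
size-2^1 implicants → 0-1111  001-11  00111-  01-111  0101-1  01011-  11100-
Unchecked terms (primes): 0-1111, 000100, 001-11, 00111-, 01-111, 0101-1, 01011-, 011100, 100000, 11100-
Minterm coverage:
  m4 ⊆ 000100 [E]
  m11 ⊆ 001-11 [E]
  m14 ⊆ 00111- [E]
  m15 ⊆ 0-1111,001-11,00111-
  m21 ⊆ 0101-1 [E]
  m22 ⊆ 01011- [E]
  m23 ⊆ 01-111,0101-1,01011-
  m28 ⊆ 011100 [E]
  m31 ⊆ 0-1111,01-111
  m32 ⊆ 100000 [E]
  m56 ⊆ 11100- [E]
  m57 ⊆ 11100- [E]
E = {000100, 001-11, 00111-, 0101-1, 01011-, 011100, 100000, 11100-}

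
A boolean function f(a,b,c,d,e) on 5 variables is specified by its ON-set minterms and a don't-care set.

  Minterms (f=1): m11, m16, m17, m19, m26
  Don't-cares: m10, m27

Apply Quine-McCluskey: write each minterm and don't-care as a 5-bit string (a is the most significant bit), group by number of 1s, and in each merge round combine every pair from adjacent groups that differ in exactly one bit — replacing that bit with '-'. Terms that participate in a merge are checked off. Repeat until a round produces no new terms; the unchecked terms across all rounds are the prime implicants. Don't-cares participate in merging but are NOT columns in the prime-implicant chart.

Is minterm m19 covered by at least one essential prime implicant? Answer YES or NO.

NO

Round 0: 01010✓ 01011✓ 10000✓ 10001✓ 10011✓ 11010✓ 11011✓
Round 1: -1010✓ -1011✓ 0101-✓ 1-011 100-1 1000- 1101-✓
Round 2: -101-
PIs = {-101-, 1-011, 100-1, 1000-}
Coverage chart:
  m11: -101- ←essential
  m16: 1000- ←essential
  m17: 100-1,1000-
  m19: 1-011,100-1
  m26: -101- ←essential
Essential: -101-, 1000-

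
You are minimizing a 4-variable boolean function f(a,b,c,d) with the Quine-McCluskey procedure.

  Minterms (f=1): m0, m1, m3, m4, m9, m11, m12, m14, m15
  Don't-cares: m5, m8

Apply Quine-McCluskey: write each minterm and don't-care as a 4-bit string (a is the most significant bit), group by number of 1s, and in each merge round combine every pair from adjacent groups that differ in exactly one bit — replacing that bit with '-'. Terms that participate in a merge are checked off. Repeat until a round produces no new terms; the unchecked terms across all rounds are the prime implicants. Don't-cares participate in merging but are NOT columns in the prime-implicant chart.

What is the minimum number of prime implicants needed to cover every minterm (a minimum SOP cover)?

3

Round 0: 0000✓ 0001✓ 0011✓ 0100✓ 0101✓ 1000✓ 1001✓ 1011✓ 1100✓ 1110✓ 1111✓
Round 1: -000✓ -001✓ -011✓ -100✓ 0-00✓ 0-01✓ 00-1✓ 000-✓ 010-✓ 1-00✓ 1-11 10-1✓ 100-✓ 11-0 111-
Round 2: --00 -0-1 -00- 0-0-
PIs = {--00, -0-1, -00-, 0-0-, 1-11, 11-0, 111-}
Coverage chart:
  m0: --00,-00-,0-0-
  m1: -0-1,-00-,0-0-
  m3: -0-1 ←essential
  m4: --00,0-0-
  m9: -0-1,-00-
  m11: -0-1,1-11
  m12: --00,11-0
  m14: 11-0,111-
  m15: 1-11,111-
Essential: -0-1
Petrick residual → --00, 111-
Min cover (3 terms): c'd' + b'd + abc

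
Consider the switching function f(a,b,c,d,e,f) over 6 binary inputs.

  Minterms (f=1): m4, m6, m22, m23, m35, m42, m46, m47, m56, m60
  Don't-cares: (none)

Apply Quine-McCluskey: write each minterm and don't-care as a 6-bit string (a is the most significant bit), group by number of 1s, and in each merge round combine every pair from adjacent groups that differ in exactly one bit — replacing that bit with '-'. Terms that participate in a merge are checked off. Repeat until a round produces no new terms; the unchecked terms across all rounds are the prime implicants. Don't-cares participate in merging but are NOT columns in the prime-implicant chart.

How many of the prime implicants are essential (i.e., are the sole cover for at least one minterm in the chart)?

6

size-2^0 implicants → 000100(✓)  000110(✓)  010110(✓)  010111(✓)  100011  101010(✓)  101110(✓)  101111(✓)  111000(✓)  111100(✓)
size-2^1 implicants → 0-0110  0001-0  01011-  101-10  10111-  111-00
Unchecked terms (primes): 0-0110, 0001-0, 01011-, 100011, 101-10, 10111-, 111-00
Minterm coverage:
  m4 ⊆ 0001-0 [E]
  m6 ⊆ 0-0110,0001-0
  m22 ⊆ 0-0110,01011-
  m23 ⊆ 01011- [E]
  m35 ⊆ 100011 [E]
  m42 ⊆ 101-10 [E]
  m46 ⊆ 101-10,10111-
  m47 ⊆ 10111- [E]
  m56 ⊆ 111-00 [E]
  m60 ⊆ 111-00 [E]
E = {0001-0, 01011-, 100011, 101-10, 10111-, 111-00}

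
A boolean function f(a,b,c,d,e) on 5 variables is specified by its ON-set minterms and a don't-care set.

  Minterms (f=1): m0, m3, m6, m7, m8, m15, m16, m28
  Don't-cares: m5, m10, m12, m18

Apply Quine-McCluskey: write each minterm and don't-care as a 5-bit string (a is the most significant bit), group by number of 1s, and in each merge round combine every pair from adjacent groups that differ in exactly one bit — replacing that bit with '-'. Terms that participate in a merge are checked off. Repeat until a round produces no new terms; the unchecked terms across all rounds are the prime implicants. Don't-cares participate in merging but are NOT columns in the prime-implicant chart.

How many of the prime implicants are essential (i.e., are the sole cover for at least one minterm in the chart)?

4

[col 0] 00000*, 00011*, 00101*, 00110*, 00111*, 01000*, 01010*, 01100*, 01111*, 10000*, 10010*, 11100*
[col 1] -0000, -1100, 0-000, 0-111, 00-11, 001-1, 0011-, 01-00, 010-0, 100-0
Prime implicants: -0000, -1100, 0-000, 0-111, 00-11, 001-1, 0011-, 01-00, 010-0, 100-0
PI chart (minterm → PIs covering it):
  0 | -0000,0-000
  3 | 00-11  (sole → essential)
  6 | 0011-  (sole → essential)
  7 | 0-111,00-11,001-1,0011-
  8 | 0-000,01-00,010-0
  15 | 0-111  (sole → essential)
  16 | -0000,100-0
  28 | -1100  (sole → essential)
Essential prime implicants: -1100, 0-111, 00-11, 0011-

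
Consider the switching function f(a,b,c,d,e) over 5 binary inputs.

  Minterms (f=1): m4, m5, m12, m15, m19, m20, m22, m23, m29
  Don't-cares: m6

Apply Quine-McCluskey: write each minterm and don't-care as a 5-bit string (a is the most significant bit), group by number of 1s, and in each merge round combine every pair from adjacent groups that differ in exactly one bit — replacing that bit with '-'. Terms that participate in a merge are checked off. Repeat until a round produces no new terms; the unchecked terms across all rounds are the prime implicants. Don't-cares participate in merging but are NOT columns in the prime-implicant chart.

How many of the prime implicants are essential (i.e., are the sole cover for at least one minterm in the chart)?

[col 0] 00100*, 00101*, 00110*, 01100*, 01111, 10011*, 10100*, 10110*, 10111*, 11101
[col 1] -0100*, -0110*, 0-100, 001-0*, 0010-, 10-11, 101-0*, 1011-
[col 2] -01-0
Prime implicants: -01-0, 0-100, 0010-, 01111, 10-11, 1011-, 11101
PI chart (minterm → PIs covering it):
  4 | -01-0,0-100,0010-
  5 | 0010-  (sole → essential)
  12 | 0-100  (sole → essential)
  15 | 01111  (sole → essential)
  19 | 10-11  (sole → essential)
  20 | -01-0  (sole → essential)
  22 | -01-0,1011-
  23 | 10-11,1011-
  29 | 11101  (sole → essential)
Essential prime implicants: -01-0, 0-100, 0010-, 01111, 10-11, 11101

6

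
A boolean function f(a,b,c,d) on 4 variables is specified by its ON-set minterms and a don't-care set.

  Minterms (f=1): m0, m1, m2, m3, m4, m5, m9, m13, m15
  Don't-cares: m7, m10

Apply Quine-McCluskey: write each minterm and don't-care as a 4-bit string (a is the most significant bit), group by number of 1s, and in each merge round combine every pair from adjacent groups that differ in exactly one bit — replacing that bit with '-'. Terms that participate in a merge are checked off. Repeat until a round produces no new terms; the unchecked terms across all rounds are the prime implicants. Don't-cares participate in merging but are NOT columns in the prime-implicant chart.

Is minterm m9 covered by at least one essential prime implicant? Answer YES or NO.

YES

[col 0] 0000*, 0001*, 0010*, 0011*, 0100*, 0101*, 0111*, 1001*, 1010*, 1101*, 1111*
[col 1] -001*, -010, -101*, -111*, 0-00*, 0-01*, 0-11*, 00-0*, 00-1*, 000-*, 001-*, 01-1*, 010-*, 1-01*, 11-1*
[col 2] --01, -1-1, 0--1, 0-0-, 00--
Prime implicants: --01, -010, -1-1, 0--1, 0-0-, 00--
PI chart (minterm → PIs covering it):
  0 | 0-0-,00--
  1 | --01,0--1,0-0-,00--
  2 | -010,00--
  3 | 0--1,00--
  4 | 0-0-  (sole → essential)
  5 | --01,-1-1,0--1,0-0-
  9 | --01  (sole → essential)
  13 | --01,-1-1
  15 | -1-1  (sole → essential)
Essential prime implicants: --01, -1-1, 0-0-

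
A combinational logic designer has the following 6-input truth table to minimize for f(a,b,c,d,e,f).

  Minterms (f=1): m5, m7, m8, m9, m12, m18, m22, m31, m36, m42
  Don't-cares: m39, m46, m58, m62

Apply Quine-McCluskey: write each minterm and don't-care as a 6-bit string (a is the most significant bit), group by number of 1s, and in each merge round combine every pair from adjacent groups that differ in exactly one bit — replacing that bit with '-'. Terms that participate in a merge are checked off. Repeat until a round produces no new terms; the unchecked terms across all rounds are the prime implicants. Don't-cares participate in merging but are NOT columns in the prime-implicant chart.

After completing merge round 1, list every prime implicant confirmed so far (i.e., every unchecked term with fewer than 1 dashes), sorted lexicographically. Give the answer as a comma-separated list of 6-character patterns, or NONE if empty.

011111, 100100

[col 0] 000101*, 000111*, 001000*, 001001*, 001100*, 010010*, 010110*, 011111, 100100, 100111*, 101010*, 101110*, 111010*, 111110*
[col 1] -00111, 0001-1, 001-00, 00100-, 010-10, 1-1010*, 1-1110*, 101-10*, 111-10*
[col 2] 1-1-10
Prime implicants: -00111, 0001-1, 001-00, 00100-, 010-10, 011111, 1-1-10, 100100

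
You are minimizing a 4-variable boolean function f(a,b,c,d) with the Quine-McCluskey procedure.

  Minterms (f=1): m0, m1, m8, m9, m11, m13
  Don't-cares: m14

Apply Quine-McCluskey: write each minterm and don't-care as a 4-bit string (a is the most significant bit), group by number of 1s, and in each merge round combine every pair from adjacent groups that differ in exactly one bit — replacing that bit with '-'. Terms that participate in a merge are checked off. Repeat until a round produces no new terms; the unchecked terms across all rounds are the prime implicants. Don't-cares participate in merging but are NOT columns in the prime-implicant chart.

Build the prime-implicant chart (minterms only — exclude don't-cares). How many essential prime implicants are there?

size-2^0 implicants → 0000(✓)  0001(✓)  1000(✓)  1001(✓)  1011(✓)  1101(✓)  1110
size-2^1 implicants → -000(✓)  -001(✓)  000-(✓)  1-01  10-1  100-(✓)
size-2^2 implicants → -00-
Unchecked terms (primes): -00-, 1-01, 10-1, 1110
Minterm coverage:
  m0 ⊆ -00- [E]
  m1 ⊆ -00- [E]
  m8 ⊆ -00- [E]
  m9 ⊆ -00-,1-01,10-1
  m11 ⊆ 10-1 [E]
  m13 ⊆ 1-01 [E]
E = {-00-, 1-01, 10-1}

3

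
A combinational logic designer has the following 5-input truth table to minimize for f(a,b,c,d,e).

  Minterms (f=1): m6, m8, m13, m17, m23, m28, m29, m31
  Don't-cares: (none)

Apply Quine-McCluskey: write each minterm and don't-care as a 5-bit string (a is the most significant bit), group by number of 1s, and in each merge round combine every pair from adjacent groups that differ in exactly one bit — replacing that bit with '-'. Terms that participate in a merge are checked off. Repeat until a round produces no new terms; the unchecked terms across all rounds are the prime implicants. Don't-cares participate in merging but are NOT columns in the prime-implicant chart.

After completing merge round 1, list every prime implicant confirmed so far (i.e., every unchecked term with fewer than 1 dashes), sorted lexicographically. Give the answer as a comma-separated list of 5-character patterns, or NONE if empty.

00110, 01000, 10001

Round 0: 00110 01000 01101✓ 10001 10111✓ 11100✓ 11101✓ 11111✓
Round 1: -1101 1-111 111-1 1110-
PIs = {-1101, 00110, 01000, 1-111, 10001, 111-1, 1110-}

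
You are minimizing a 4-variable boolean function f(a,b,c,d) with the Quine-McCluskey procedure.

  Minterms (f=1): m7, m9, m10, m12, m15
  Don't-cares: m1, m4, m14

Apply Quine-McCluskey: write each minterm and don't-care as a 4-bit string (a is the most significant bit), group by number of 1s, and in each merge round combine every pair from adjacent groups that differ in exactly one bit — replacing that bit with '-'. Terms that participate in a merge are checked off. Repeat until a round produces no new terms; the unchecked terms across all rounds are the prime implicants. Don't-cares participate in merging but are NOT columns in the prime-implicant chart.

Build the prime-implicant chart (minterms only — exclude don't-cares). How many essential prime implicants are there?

size-2^0 implicants → 0001(✓)  0100(✓)  0111(✓)  1001(✓)  1010(✓)  1100(✓)  1110(✓)  1111(✓)
size-2^1 implicants → -001  -100  -111  1-10  11-0  111-
Unchecked terms (primes): -001, -100, -111, 1-10, 11-0, 111-
Minterm coverage:
  m7 ⊆ -111 [E]
  m9 ⊆ -001 [E]
  m10 ⊆ 1-10 [E]
  m12 ⊆ -100,11-0
  m15 ⊆ -111,111-
E = {-001, -111, 1-10}

3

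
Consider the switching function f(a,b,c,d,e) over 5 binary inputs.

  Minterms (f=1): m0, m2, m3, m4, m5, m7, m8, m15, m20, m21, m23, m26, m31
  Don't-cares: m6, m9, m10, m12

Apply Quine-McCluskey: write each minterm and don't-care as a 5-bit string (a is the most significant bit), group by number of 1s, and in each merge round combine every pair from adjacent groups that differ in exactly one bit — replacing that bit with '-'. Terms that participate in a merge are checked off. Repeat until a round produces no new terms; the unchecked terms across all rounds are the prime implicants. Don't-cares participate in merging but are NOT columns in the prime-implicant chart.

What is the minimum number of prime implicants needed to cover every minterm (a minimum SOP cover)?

Round 0: 00000✓ 00010✓ 00011✓ 00100✓ 00101✓ 00110✓ 00111✓ 01000✓ 01001✓ 01010✓ 01100✓ 01111✓ 10100✓ 10101✓ 10111✓ 11010✓ 11111✓
Round 1: -0100✓ -0101✓ -0111✓ -1010 -1111✓ 0-000✓ 0-010✓ 0-100✓ 0-111✓ 00-00✓ 00-10✓ 00-11✓ 000-0✓ 0001-✓ 001-0✓ 001-1✓ 0010-✓ 0011-✓ 01-00✓ 010-0✓ 0100- 1-111✓ 101-1✓ 1010-✓
Round 2: --111 -01-1 -010- 0--00 0-0-0 00--0 00-1- 001--
PIs = {--111, -01-1, -010-, -1010, 0--00, 0-0-0, 00--0, 00-1-, 001--, 0100-}
Coverage chart:
  m0: 0--00,0-0-0,00--0
  m2: 0-0-0,00--0,00-1-
  m3: 00-1- ←essential
  m4: -010-,0--00,00--0,001--
  m5: -01-1,-010-,001--
  m7: --111,-01-1,00-1-,001--
  m8: 0--00,0-0-0,0100-
  m15: --111 ←essential
  m20: -010- ←essential
  m21: -01-1,-010-
  m23: --111,-01-1
  m26: -1010 ←essential
  m31: --111 ←essential
Essential: --111, -010-, -1010, 00-1-
Petrick residual → 0--00
Min cover (5 terms): cde + b'cd' + bc'de' + a'd'e' + a'b'd

5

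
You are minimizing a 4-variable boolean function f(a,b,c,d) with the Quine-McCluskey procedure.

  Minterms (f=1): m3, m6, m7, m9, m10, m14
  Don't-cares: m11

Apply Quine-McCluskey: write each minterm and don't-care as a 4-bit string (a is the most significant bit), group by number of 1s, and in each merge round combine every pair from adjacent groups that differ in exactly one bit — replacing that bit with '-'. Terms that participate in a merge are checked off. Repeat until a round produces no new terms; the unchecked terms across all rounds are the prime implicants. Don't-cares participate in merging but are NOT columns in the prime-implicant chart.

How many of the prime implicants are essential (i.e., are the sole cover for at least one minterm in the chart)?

size-2^0 implicants → 0011(✓)  0110(✓)  0111(✓)  1001(✓)  1010(✓)  1011(✓)  1110(✓)
size-2^1 implicants → -011  -110  0-11  011-  1-10  10-1  101-
Unchecked terms (primes): -011, -110, 0-11, 011-, 1-10, 10-1, 101-
Minterm coverage:
  m3 ⊆ -011,0-11
  m6 ⊆ -110,011-
  m7 ⊆ 0-11,011-
  m9 ⊆ 10-1 [E]
  m10 ⊆ 1-10,101-
  m14 ⊆ -110,1-10
E = {10-1}

1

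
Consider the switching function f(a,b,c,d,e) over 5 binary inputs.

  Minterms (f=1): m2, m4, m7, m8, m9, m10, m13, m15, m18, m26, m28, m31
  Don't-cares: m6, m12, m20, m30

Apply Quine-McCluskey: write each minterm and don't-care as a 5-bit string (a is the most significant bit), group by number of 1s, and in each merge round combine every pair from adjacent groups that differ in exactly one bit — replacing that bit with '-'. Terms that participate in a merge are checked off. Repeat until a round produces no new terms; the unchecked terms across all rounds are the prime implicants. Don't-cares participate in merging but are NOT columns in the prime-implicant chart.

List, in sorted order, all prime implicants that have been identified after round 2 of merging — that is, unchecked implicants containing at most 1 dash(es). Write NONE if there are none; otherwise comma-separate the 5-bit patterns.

-1111, 0-111, 00-10, 001-0, 0011-, 010-0, 011-1, 11-10, 111-0, 1111-

Round 0: 00010✓ 00100✓ 00110✓ 00111✓ 01000✓ 01001✓ 01010✓ 01100✓ 01101✓ 01111✓ 10010✓ 10100✓ 11010✓ 11100✓ 11110✓ 11111✓
Round 1: -0010✓ -0100✓ -1010✓ -1100✓ -1111 0-010✓ 0-100✓ 0-111 00-10 001-0 0011- 01-00✓ 01-01✓ 010-0 0100-✓ 011-1 0110-✓ 1-010✓ 1-100✓ 11-10 111-0 1111-
Round 2: --010 --100 01-0-
PIs = {--010, --100, -1111, 0-111, 00-10, 001-0, 0011-, 01-0-, 010-0, 011-1, 11-10, 111-0, 1111-}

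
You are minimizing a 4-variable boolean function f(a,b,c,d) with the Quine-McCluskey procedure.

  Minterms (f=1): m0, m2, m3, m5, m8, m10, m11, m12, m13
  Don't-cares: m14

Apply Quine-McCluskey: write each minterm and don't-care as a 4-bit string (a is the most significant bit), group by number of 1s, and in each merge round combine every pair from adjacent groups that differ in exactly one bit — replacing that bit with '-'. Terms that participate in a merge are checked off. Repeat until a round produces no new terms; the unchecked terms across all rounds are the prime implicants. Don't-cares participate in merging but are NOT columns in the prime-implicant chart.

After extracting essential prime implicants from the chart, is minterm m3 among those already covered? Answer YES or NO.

[col 0] 0000*, 0010*, 0011*, 0101*, 1000*, 1010*, 1011*, 1100*, 1101*, 1110*
[col 1] -000*, -010*, -011*, -101, 00-0*, 001-*, 1-00*, 1-10*, 10-0*, 101-*, 11-0*, 110-
[col 2] -0-0, -01-, 1--0
Prime implicants: -0-0, -01-, -101, 1--0, 110-
PI chart (minterm → PIs covering it):
  0 | -0-0  (sole → essential)
  2 | -0-0,-01-
  3 | -01-  (sole → essential)
  5 | -101  (sole → essential)
  8 | -0-0,1--0
  10 | -0-0,-01-,1--0
  11 | -01-  (sole → essential)
  12 | 1--0,110-
  13 | -101,110-
Essential prime implicants: -0-0, -01-, -101

YES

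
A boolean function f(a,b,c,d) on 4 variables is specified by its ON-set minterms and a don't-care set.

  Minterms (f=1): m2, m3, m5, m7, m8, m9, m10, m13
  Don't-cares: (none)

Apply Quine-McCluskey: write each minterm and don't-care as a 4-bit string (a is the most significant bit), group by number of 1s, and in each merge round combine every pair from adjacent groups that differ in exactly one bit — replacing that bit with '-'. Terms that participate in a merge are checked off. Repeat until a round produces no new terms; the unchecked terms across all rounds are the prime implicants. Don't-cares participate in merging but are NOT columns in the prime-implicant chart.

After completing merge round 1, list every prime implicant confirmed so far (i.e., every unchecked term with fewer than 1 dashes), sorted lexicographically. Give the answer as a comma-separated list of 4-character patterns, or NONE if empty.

NONE

Round 0: 0010✓ 0011✓ 0101✓ 0111✓ 1000✓ 1001✓ 1010✓ 1101✓
Round 1: -010 -101 0-11 001- 01-1 1-01 10-0 100-
PIs = {-010, -101, 0-11, 001-, 01-1, 1-01, 10-0, 100-}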